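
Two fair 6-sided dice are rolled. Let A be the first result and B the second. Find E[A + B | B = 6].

Outcomes with B = 6: (1,6), (2,6), (3,6), (4,6), (5,6), (6,6), each with probability 1/36.
E[A + B | B = 6] = (7 + 8 + 9 + 10 + 11 + 12) / 6 = 19/2.

19/2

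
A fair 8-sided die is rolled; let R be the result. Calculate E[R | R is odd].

4

Given R is odd, R is equally likely to be any of {1, 3, 5, 7}.
E[R | R is odd] = (1 + 3 + 5 + 7) / 4 = 4.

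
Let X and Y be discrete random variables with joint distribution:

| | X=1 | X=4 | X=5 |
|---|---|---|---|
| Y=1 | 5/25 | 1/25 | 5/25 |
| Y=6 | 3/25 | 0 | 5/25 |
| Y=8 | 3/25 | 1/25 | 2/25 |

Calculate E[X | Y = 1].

34/11

P(Y = 1) = 11/25.
Σ X·P over the event = 1·(5/25) + 4·(1/25) + 5·(5/25) = 34/25.
E[X | Y = 1] = (34/25) / (11/25) = 34/11.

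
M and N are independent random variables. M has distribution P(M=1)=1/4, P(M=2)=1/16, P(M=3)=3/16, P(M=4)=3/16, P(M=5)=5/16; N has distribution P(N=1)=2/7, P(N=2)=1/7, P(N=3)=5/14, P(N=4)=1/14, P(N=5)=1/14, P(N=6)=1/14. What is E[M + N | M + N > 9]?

P(M + N > 9) = 13/224.
Summing (M+N)·P(x,y) over outcomes with M + N > 9 gives 135/224.
E[M + N | M + N > 9] = (135/224) / (13/224) = 135/13.

135/13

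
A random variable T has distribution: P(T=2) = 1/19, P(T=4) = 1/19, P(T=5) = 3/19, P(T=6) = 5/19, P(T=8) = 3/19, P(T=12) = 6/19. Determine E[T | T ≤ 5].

P(T ≤ 5) = 5/19.
Σ over the event: 2·1/19 + 4·1/19 + 5·3/19 = 21/19.
E[T | T ≤ 5] = (21/19) / (5/19) = 21/5.

21/5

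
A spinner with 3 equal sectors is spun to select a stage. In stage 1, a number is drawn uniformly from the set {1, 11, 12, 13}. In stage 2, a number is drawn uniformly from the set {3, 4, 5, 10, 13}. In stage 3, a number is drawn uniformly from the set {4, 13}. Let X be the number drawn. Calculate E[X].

E[X | stage 1] = (1+11+12+13)/4 = 37/4.
E[X | stage 2] = (3+4+5+10+13)/5 = 7.
E[X | stage 3] = (4+13)/2 = 17/2.
E[X] = (1/3)·(37/4) + (1/3)·(7) + (1/3)·(17/2) = 33/4.

33/4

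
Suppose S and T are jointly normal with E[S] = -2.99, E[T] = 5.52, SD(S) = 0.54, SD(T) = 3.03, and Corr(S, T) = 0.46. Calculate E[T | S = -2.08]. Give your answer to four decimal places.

For a bivariate normal, E[T | S=x] = μ_T + ρ·(σ_T/σ_S)·(x − μ_S).
E[T | S=-2.08] = 5.52 + (0.46)·(3.03/0.54)·(-2.08 − (-2.99)) = 5.52 + (2.5811)·(0.91) = 7.8688.

7.8688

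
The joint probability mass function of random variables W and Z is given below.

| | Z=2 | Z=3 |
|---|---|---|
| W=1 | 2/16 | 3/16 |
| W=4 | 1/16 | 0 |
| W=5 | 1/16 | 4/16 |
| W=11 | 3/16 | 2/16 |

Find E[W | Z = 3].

5

P(Z = 3) = 9/16.
Summing W·P(W=x,Z=y) over the conditioning event gives 45/16.
E[W | Z = 3] = (45/16) / (9/16) = 5.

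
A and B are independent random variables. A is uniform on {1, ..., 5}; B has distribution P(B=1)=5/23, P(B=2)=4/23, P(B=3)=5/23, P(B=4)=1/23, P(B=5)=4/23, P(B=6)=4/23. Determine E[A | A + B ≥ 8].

P(A + B ≥ 8) = 7/23.
Summing A·P(x,y) over outcomes with A + B ≥ 8 gives 6/5.
E[A | A + B ≥ 8] = (6/5) / (7/23) = 138/35.

138/35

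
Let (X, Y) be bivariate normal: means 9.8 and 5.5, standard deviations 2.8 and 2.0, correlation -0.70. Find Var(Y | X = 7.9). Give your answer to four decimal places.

For a bivariate normal, Var(Y | X=x) = σ_Y²(1 − ρ²).
Var(Y | X=7.9) = (2.0)²·(1 − (-0.70)²) = 4·0.51 = 2.0400.

2.0400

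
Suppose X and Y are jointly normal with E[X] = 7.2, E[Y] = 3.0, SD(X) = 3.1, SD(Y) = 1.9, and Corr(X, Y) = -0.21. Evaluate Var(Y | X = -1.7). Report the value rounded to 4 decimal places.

3.4508

For a bivariate normal, Var(Y | X=x) = σ_Y²(1 − ρ²).
Var(Y | X=-1.7) = (1.9)²·(1 − (-0.21)²) = 3.61·0.9559 = 3.4508.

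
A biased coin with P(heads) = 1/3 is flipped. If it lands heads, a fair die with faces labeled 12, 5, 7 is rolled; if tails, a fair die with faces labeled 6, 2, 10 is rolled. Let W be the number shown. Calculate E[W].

E[W | heads] = (12+5+7)/3 = 8.
E[W | tails] = (6+2+10)/3 = 6.
By the law of total expectation,
E[W] = (1/3)·(8) + (2/3)·(6) = 20/3.

20/3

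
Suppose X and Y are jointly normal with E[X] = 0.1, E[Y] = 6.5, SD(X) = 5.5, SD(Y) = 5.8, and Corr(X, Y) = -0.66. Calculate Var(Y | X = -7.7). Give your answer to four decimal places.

18.9864

For a bivariate normal, Var(Y | X=x) = σ_Y²(1 − ρ²).
Var(Y | X=-7.7) = (5.8)²·(1 − (-0.66)²) = 33.64·0.5644 = 18.9864.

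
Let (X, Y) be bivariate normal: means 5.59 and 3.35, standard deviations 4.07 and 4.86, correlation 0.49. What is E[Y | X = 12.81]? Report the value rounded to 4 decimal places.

7.5745

E[Y | X=x] = μ_Y + ρ(σ_Y/σ_X)(x − μ_X) for jointly normal variables.
E[Y | X=12.81] = 3.35 + (0.49)·(4.86/4.07)·(12.81 − (5.59)) = 3.35 + (0.58511)·(7.22) = 7.5745.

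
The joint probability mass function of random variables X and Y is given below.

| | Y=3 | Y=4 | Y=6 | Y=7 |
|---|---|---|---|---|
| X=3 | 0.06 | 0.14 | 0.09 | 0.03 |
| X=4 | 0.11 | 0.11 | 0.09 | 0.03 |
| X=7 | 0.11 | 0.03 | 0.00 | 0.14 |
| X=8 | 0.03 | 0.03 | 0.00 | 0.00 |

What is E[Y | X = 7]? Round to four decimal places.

P(X = 7) = 0.28.
Σ Y·P over the event = 3·(0.11) + 4·(0.03) + 7·(0.14) = 1.43.
E[Y | X = 7] = (1.43) / (0.28) = 5.1071.

5.1071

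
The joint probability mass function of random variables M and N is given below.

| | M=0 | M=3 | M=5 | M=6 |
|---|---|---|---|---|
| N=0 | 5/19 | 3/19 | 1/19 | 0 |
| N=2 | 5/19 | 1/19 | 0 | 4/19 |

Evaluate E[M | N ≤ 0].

14/9

P(N ≤ 0) = 9/19.
Σ M·P over the event = 0·(5/19) + 3·(3/19) + 5·(1/19) = 14/19.
E[M | N ≤ 0] = (14/19) / (9/19) = 14/9.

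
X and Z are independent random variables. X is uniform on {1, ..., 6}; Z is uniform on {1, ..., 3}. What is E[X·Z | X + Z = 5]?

Outcomes with X + Z = 5: (2,3), (3,2), (4,1), each with probability 1/18.
E[X·Z | X + Z = 5] = (6 + 6 + 4) / 3 = 16/3.

16/3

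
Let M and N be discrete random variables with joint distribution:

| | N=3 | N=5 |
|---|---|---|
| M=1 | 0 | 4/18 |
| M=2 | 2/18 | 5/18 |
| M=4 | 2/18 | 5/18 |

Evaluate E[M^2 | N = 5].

52/7

P(N = 5) = 7/9.
Σ M^2·P over the event = 1·(4/18) + 4·(5/18) + 16·(5/18) = 52/9.
E[M^2 | N = 5] = (52/9) / (7/9) = 52/7.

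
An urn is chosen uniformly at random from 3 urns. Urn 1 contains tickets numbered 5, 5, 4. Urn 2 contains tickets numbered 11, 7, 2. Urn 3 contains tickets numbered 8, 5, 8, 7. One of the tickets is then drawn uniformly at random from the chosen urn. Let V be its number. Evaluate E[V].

55/9

E[V | urn 1] = (5+5+4)/3 = 14/3.
E[V | urn 2] = (11+7+2)/3 = 20/3.
E[V | urn 3] = (8+5+8+7)/4 = 7.
By the law of total expectation,
E[V] = (1/3)·(14/3) + (1/3)·(20/3) + (1/3)·(7) = 55/9.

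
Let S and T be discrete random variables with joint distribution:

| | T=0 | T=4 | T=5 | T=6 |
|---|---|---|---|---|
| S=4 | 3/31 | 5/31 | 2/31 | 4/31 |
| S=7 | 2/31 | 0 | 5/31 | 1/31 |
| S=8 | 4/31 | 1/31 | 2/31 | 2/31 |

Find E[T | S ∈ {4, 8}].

P(S ∈ {4, 8}) = 23/31.
Σ T·P over the event = 0·(3/31) + 4·(5/31) + 5·(2/31) + 6·(4/31) + 0·(4/31) + 4·(1/31) + 5·(2/31) + 6·(2/31) = 80/31.
E[T | S ∈ {4, 8}] = (80/31) / (23/31) = 80/23.

80/23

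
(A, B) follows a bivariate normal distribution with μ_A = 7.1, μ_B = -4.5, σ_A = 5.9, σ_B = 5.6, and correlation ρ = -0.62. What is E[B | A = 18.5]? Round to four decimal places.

-11.2086

E[B | A=x] = μ_B + ρ(σ_B/σ_A)(x − μ_A) for jointly normal variables.
E[B | A=18.5] = -4.5 + (-0.62)·(5.6/5.9)·(18.5 − (7.1)) = -4.5 + (-0.58847)·(11.4) = -11.2086.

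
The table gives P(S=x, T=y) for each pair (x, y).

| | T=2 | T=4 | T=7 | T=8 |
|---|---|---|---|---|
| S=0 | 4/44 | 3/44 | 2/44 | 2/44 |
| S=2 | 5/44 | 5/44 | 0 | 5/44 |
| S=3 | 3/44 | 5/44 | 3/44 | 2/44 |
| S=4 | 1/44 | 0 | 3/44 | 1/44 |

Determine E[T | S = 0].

50/11

P(S = 0) = 1/4.
Σ T·P over the event = 2·(4/44) + 4·(3/44) + 7·(2/44) + 8·(2/44) = 25/22.
E[T | S = 0] = (25/22) / (1/4) = 50/11.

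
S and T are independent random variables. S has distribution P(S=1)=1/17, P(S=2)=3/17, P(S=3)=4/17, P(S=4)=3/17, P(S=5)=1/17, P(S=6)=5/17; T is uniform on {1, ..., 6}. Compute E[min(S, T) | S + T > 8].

P(S + T > 8) = 11/34.
Summing min(S,T)·P(x,y) over outcomes with S + T > 8 gives 70/51.
E[min(S, T) | S + T > 8] = (70/51) / (11/34) = 140/33.

140/33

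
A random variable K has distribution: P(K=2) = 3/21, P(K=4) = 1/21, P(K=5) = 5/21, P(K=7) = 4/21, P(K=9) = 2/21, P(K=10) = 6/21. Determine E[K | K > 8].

P(K > 8) = 8/21.
Σ over the event: 9·2/21 + 10·2/7 = 26/7.
E[K | K > 8] = (26/7) / (8/21) = 39/4.

39/4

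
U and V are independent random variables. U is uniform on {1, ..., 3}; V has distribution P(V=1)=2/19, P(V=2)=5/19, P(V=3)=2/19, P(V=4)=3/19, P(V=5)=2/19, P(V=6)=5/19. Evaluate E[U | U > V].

25/9

P(U > V) = 3/19.
Summing U·P(x,y) over outcomes with U > V gives 25/57.
E[U | U > V] = (25/57) / (3/19) = 25/9.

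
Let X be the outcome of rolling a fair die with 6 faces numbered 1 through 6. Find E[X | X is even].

4

Given X is even, X is equally likely to be any of {2, 4, 6}.
E[X | X is even] = (2 + 4 + 6) / 3 = 4.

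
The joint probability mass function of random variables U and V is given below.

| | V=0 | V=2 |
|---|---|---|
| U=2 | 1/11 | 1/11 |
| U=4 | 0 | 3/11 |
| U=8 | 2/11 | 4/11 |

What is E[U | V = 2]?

P(V = 2) = 8/11.
Σ U·P over the event = 2·(1/11) + 4·(3/11) + 8·(4/11) = 46/11.
E[U | V = 2] = (46/11) / (8/11) = 23/4.

23/4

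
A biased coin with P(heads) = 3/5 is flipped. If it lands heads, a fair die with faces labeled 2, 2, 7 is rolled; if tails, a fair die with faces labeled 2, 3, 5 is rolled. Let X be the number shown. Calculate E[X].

E[X | heads] = (2+2+7)/3 = 11/3.
E[X | tails] = (2+3+5)/3 = 10/3.
E[X] = (3/5)·(11/3) + (2/5)·(10/3) = 53/15.

53/15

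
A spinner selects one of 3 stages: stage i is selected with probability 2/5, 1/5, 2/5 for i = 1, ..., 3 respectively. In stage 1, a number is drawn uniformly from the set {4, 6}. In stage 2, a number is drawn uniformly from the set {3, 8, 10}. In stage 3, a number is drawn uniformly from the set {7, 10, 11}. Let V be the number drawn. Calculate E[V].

107/15

E[V | stage 1] = (4+6)/2 = 5.
E[V | stage 2] = (3+8+10)/3 = 7.
E[V | stage 3] = (7+10+11)/3 = 28/3.
E[V] = (2/5)·(5) + (1/5)·(7) + (2/5)·(28/3) = 107/15.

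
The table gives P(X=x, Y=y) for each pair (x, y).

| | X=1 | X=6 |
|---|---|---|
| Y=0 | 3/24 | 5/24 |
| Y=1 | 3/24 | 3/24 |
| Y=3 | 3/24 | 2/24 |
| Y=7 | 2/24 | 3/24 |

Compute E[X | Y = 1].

7/2

P(Y = 1) = 1/4.
Σ X·P over the event = 1·(3/24) + 6·(3/24) = 7/8.
E[X | Y = 1] = (7/8) / (1/4) = 7/2.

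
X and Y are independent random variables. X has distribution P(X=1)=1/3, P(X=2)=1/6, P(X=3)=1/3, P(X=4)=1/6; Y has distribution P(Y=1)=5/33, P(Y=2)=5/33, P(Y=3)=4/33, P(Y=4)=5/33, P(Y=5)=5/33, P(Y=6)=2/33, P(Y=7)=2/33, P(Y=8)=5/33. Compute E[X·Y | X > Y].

16/3

P(X > Y) = 13/66.
Summing XY·P(x,y) over outcomes with X > Y gives 104/99.
E[X·Y | X > Y] = (104/99) / (13/66) = 16/3.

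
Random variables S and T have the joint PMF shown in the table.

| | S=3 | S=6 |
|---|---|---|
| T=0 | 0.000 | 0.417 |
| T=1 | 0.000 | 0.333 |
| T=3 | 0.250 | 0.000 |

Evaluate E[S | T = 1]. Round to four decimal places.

6.0000

P(T = 1) = 0.333.
Σ S·P over the event = 6·(0.333) = 1.998.
E[S | T = 1] = (1.998) / (0.333) = 6.0000.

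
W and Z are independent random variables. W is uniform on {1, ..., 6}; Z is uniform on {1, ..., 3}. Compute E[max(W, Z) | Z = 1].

Outcomes with Z = 1: (1,1), (2,1), (3,1), (4,1), (5,1), (6,1), each with probability 1/18.
E[max(W, Z) | Z = 1] = (1 + 2 + 3 + 4 + 5 + 6) / 6 = 7/2.

7/2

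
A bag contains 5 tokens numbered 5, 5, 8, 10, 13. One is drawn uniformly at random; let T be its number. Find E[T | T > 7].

31/3

P(T > 7) = 3/5.
Σ over the event: 8·1/5 + 10·1/5 + 13·1/5 = 31/5.
E[T | T > 7] = (31/5) / (3/5) = 31/3.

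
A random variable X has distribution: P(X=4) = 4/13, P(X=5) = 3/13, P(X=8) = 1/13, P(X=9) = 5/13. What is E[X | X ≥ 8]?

P(X ≥ 8) = 6/13.
Σ over the event: 8·1/13 + 9·5/13 = 53/13.
E[X | X ≥ 8] = (53/13) / (6/13) = 53/6.

53/6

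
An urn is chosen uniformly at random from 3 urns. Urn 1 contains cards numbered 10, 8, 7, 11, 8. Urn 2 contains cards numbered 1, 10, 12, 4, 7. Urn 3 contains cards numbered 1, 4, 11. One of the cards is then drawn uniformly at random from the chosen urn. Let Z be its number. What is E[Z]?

314/45

E[Z | urn 1] = (10+8+7+11+8)/5 = 44/5.
E[Z | urn 2] = (1+10+12+4+7)/5 = 34/5.
E[Z | urn 3] = (1+4+11)/3 = 16/3.
E[Z] = (1/3)·(44/5) + (1/3)·(34/5) + (1/3)·(16/3) = 314/45.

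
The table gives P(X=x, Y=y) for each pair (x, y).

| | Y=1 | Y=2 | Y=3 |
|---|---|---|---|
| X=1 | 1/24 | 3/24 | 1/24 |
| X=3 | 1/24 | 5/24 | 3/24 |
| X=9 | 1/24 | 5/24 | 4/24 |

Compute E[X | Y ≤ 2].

P(Y ≤ 2) = 2/3.
Σ X·P over the event = 1·(1/24) + 1·(3/24) + 3·(1/24) + 3·(5/24) + 9·(1/24) + 9·(5/24) = 19/6.
E[X | Y ≤ 2] = (19/6) / (2/3) = 19/4.

19/4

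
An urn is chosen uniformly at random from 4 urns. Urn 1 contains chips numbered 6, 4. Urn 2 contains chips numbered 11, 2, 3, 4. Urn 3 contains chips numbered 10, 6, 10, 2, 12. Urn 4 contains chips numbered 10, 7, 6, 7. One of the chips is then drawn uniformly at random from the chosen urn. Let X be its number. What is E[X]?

51/8

E[X | urn 1] = (6+4)/2 = 5.
E[X | urn 2] = (11+2+3+4)/4 = 5.
E[X | urn 3] = (10+6+10+2+12)/5 = 8.
E[X | urn 4] = (10+7+6+7)/4 = 15/2.
By the law of total expectation,
E[X] = (1/4)·(5) + (1/4)·(5) + (1/4)·(8) + (1/4)·(15/2) = 51/8.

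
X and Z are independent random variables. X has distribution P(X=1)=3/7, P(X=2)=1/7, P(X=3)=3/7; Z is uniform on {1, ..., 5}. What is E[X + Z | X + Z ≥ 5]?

43/7

P(X + Z ≥ 5) = 3/5.
Summing (X+Z)·P(x,y) over outcomes with X + Z ≥ 5 gives 129/35.
E[X + Z | X + Z ≥ 5] = (129/35) / (3/5) = 43/7.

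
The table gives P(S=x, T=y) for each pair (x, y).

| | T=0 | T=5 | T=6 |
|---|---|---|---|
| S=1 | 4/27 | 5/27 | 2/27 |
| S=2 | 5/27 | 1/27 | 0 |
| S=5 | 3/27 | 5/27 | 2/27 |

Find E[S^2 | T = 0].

P(T = 0) = 4/9.
Σ S^2·P over the event = 1·(4/27) + 4·(5/27) + 25·(3/27) = 11/3.
E[S^2 | T = 0] = (11/3) / (4/9) = 33/4.

33/4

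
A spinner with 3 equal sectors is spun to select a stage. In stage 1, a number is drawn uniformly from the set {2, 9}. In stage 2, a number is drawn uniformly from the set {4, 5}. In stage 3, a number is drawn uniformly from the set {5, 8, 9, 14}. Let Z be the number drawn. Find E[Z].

19/3

E[Z | stage 1] = (2+9)/2 = 11/2.
E[Z | stage 2] = (4+5)/2 = 9/2.
E[Z | stage 3] = (5+8+9+14)/4 = 9.
By the law of total expectation,
E[Z] = (1/3)·(11/2) + (1/3)·(9/2) + (1/3)·(9) = 19/3.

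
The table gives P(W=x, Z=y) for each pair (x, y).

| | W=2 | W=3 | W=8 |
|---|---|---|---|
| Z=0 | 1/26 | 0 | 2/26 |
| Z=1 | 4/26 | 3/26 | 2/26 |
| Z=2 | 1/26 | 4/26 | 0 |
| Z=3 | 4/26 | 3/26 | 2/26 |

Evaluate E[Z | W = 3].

2

P(W = 3) = 5/13.
Σ Z·P over the event = 1·(3/26) + 2·(4/26) + 3·(3/26) = 10/13.
E[Z | W = 3] = (10/13) / (5/13) = 2.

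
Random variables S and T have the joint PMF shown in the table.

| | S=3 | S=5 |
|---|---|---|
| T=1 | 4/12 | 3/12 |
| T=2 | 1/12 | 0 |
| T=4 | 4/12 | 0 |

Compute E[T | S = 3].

P(S = 3) = 3/4.
Σ T·P over the event = 1·(4/12) + 2·(1/12) + 4·(4/12) = 11/6.
E[T | S = 3] = (11/6) / (3/4) = 22/9.

22/9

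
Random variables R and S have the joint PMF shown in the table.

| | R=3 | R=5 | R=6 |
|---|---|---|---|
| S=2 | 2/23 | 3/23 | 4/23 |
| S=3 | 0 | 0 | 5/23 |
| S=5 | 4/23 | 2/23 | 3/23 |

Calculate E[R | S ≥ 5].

P(S ≥ 5) = 9/23.
Σ R·P over the event = 3·(4/23) + 5·(2/23) + 6·(3/23) = 40/23.
E[R | S ≥ 5] = (40/23) / (9/23) = 40/9.

40/9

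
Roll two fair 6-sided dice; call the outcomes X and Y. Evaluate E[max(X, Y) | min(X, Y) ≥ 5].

23/4

Outcomes with min(X, Y) ≥ 5: (5,5), (5,6), (6,5), (6,6), each with probability 1/36.
E[max(X, Y) | min(X, Y) ≥ 5] = (5 + 6 + 6 + 6) / 4 = 23/4.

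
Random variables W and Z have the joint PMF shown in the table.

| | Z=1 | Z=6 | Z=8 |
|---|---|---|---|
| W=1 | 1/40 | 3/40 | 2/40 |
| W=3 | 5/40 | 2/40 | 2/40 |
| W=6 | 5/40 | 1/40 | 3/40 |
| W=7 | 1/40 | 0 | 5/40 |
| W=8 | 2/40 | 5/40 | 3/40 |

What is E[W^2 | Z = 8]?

P(Z = 8) = 3/8.
Σ W^2·P over the event = 1·(2/40) + 9·(2/40) + 36·(3/40) + 49·(5/40) + 64·(3/40) = 113/8.
E[W^2 | Z = 8] = (113/8) / (3/8) = 113/3.

113/3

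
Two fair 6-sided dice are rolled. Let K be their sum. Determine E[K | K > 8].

10

P(K > 8) = 5/18.
Σ over the event: 9·1/9 + 10·1/12 + 11·1/18 + 12·1/36 = 25/9.
E[K | K > 8] = (25/9) / (5/18) = 10.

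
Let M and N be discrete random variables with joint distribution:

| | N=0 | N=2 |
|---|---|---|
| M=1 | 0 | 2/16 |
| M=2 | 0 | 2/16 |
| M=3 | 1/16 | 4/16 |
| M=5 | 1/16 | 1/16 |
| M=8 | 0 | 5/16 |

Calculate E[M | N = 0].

P(N = 0) = 1/8.
Σ M·P over the event = 3·(1/16) + 5·(1/16) = 1/2.
E[M | N = 0] = (1/2) / (1/8) = 4.

4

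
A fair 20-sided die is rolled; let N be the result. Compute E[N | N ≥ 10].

Given N ≥ 10, N is equally likely to be any of {10, 11, 12, 13, 14, 15, 16, 17, 18, 19, 20}.
E[N | N ≥ 10] = (10 + 11 + 12 + 13 + 14 + 15 + 16 + 17 + 18 + 19 + 20) / 11 = 15.

15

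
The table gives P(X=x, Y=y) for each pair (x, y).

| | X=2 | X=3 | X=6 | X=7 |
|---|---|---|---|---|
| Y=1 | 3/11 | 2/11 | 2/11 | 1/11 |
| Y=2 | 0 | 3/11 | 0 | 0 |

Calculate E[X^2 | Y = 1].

151/8

P(Y = 1) = 8/11.
Σ X^2·P over the event = 4·(3/11) + 9·(2/11) + 36·(2/11) + 49·(1/11) = 151/11.
E[X^2 | Y = 1] = (151/11) / (8/11) = 151/8.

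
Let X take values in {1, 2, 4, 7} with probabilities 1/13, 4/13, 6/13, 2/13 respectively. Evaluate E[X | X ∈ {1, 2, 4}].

P(X ∈ {1, 2, 4}) = 11/13.
Σ over the event: 1·1/13 + 2·4/13 + 4·6/13 = 33/13.
E[X | X ∈ {1, 2, 4}] = (33/13) / (11/13) = 3.

3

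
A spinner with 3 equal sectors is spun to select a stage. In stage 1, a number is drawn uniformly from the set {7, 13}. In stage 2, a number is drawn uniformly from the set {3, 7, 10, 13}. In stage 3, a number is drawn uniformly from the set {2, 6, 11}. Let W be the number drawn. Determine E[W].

295/36

E[W | stage 1] = (7+13)/2 = 10.
E[W | stage 2] = (3+7+10+13)/4 = 33/4.
E[W | stage 3] = (2+6+11)/3 = 19/3.
By the law of total expectation,
E[W] = (1/3)·(10) + (1/3)·(33/4) + (1/3)·(19/3) = 295/36.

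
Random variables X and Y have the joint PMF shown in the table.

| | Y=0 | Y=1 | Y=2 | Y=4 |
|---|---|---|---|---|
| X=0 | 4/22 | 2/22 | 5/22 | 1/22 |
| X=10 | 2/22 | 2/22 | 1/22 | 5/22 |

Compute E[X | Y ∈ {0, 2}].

5/2

P(Y ∈ {0, 2}) = 6/11.
Summing X·P(X=x,Y=y) over the conditioning event gives 15/11.
E[X | Y ∈ {0, 2}] = (15/11) / (6/11) = 5/2.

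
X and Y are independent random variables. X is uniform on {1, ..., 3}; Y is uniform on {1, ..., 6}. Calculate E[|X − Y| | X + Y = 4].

Outcomes with X + Y = 4: (1,3), (2,2), (3,1), each with probability 1/18.
E[|X − Y| | X + Y = 4] = (2 + 0 + 2) / 3 = 4/3.

4/3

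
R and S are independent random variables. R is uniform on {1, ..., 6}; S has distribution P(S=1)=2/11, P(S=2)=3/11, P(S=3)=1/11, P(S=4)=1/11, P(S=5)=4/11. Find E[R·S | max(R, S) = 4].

42/5

P(max(R, S) = 4) = 5/33.
Summing RS·P(x,y) over outcomes with max(R, S) = 4 gives 14/11.
E[R·S | max(R, S) = 4] = (14/11) / (5/33) = 42/5.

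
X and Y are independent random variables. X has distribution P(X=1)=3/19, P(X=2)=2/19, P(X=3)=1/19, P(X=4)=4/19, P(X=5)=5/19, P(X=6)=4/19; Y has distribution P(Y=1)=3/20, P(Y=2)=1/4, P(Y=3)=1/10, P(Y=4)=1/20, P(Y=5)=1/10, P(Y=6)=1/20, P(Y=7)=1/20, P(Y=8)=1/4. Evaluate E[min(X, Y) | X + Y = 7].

100/53

P(X + Y = 7) = 53/380.
Summing min(X,Y)·P(x,y) over outcomes with X + Y = 7 gives 5/19.
E[min(X, Y) | X + Y = 7] = (5/19) / (53/380) = 100/53.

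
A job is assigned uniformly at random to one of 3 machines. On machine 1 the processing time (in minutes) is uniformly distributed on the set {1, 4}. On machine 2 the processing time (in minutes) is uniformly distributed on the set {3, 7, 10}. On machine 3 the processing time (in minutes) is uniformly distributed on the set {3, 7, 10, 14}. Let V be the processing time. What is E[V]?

E[V | machine 1] = (1+4)/2 = 5/2.
E[V | machine 2] = (3+7+10)/3 = 20/3.
E[V | machine 3] = (3+7+10+14)/4 = 17/2.
E[V] = (1/3)·(5/2) + (1/3)·(20/3) + (1/3)·(17/2) = 53/9.

53/9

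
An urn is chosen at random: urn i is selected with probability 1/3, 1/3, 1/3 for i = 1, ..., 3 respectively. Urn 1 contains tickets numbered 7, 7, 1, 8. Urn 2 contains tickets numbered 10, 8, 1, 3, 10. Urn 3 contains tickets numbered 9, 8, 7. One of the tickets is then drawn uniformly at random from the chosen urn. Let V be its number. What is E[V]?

E[V | urn 1] = (7+7+1+8)/4 = 23/4.
E[V | urn 2] = (10+8+1+3+10)/5 = 32/5.
E[V | urn 3] = (9+8+7)/3 = 8.
E[V] = (1/3)·(23/4) + (1/3)·(32/5) + (1/3)·(8) = 403/60.

403/60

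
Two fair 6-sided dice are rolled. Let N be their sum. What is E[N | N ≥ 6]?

P(N ≥ 6) = 13/18.
Σ over the event: 6·5/36 + 7·1/6 + 8·5/36 + 9·1/9 + 10·1/12 + 11·1/18 + 12·1/36 = 53/9.
E[N | N ≥ 6] = (53/9) / (13/18) = 106/13.

106/13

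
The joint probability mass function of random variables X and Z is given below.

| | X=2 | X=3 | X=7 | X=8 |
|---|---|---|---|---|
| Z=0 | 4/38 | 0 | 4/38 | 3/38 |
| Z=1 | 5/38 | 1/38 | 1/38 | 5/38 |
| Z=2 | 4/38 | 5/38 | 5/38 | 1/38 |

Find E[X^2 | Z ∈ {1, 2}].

256/9

P(Z ∈ {1, 2}) = 27/38.
Σ X^2·P over the event = 4·(5/38) + 4·(4/38) + 9·(1/38) + 9·(5/38) + 49·(1/38) + 49·(5/38) + 64·(5/38) + 64·(1/38) = 384/19.
E[X^2 | Z ∈ {1, 2}] = (384/19) / (27/38) = 256/9.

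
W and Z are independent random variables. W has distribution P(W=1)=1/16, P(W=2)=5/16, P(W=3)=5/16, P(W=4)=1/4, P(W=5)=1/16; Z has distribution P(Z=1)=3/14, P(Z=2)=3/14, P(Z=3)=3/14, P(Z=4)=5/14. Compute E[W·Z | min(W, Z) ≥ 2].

P(min(W, Z) ≥ 2) = 165/224.
Summing WZ·P(x,y) over outcomes with min(W, Z) ≥ 2 gives 115/16.
E[W·Z | min(W, Z) ≥ 2] = (115/16) / (165/224) = 322/33.

322/33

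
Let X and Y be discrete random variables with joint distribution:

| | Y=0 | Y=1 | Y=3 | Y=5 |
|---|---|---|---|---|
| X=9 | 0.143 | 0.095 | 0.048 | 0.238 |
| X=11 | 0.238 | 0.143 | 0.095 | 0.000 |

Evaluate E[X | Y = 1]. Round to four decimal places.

10.2017

P(Y = 1) = 0.238.
Summing X·P(X=x,Y=y) over the conditioning event gives 2.428.
E[X | Y = 1] = (2.428) / (0.238) = 10.2017.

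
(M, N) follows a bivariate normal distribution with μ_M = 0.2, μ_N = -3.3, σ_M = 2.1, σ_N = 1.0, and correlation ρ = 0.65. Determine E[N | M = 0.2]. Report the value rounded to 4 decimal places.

For a bivariate normal, E[N | M=x] = μ_N + ρ·(σ_N/σ_M)·(x − μ_M).
E[N | M=0.2] = -3.3 + (0.65)·(1.0/2.1)·(0.2 − (0.2)) = -3.3 + (0.30952)·(0) = -3.3000.

-3.3000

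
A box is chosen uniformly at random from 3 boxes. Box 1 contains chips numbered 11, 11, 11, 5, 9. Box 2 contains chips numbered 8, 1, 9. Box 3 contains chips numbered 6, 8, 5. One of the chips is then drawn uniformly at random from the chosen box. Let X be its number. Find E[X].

326/45

E[X | box 1] = (11+11+11+5+9)/5 = 47/5.
E[X | box 2] = (8+1+9)/3 = 6.
E[X | box 3] = (6+8+5)/3 = 19/3.
By the law of total expectation,
E[X] = (1/3)·(47/5) + (1/3)·(6) + (1/3)·(19/3) = 326/45.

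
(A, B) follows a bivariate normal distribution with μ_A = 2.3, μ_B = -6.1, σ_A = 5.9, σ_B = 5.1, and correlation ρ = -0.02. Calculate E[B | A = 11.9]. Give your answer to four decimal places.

E[B | A=x] = μ_B + ρ(σ_B/σ_A)(x − μ_A) for jointly normal variables.
E[B | A=11.9] = -6.1 + (-0.02)·(5.1/5.9)·(11.9 − (2.3)) = -6.1 + (-0.017288)·(9.6) = -6.2660.

-6.2660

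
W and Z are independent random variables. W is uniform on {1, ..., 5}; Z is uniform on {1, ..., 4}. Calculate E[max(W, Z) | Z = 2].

16/5

Outcomes with Z = 2: (1,2), (2,2), (3,2), (4,2), (5,2), each with probability 1/20.
E[max(W, Z) | Z = 2] = (2 + 2 + 3 + 4 + 5) / 5 = 16/5.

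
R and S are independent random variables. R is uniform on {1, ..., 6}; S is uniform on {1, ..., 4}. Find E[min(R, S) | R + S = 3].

1

P(R + S = 3) = 1/12.
Summing min(R,S)·P(x,y) over outcomes with R + S = 3 gives 1/12.
E[min(R, S) | R + S = 3] = (1/12) / (1/12) = 1.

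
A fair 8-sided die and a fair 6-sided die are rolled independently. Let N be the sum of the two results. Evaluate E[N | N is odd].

P(N is odd) = 1/2.
Σ over the event: 3·1/24 + 5·1/12 + 7·1/8 + 9·1/8 + 11·1/12 + 13·1/24 = 4.
E[N | N is odd] = (4) / (1/2) = 8.

8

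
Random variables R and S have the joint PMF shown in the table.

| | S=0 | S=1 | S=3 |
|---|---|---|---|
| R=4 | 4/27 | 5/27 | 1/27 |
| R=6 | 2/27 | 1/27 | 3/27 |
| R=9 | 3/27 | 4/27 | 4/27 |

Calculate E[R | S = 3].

P(S = 3) = 8/27.
Σ R·P over the event = 4·(1/27) + 6·(3/27) + 9·(4/27) = 58/27.
E[R | S = 3] = (58/27) / (8/27) = 29/4.

29/4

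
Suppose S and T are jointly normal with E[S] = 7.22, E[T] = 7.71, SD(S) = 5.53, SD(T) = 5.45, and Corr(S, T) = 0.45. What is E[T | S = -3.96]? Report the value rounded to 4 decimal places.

2.7518

For a bivariate normal, E[T | S=x] = μ_T + ρ·(σ_T/σ_S)·(x − μ_S).
E[T | S=-3.96] = 7.71 + (0.45)·(5.45/5.53)·(-3.96 − (7.22)) = 7.71 + (0.44349)·(-11.18) = 2.7518.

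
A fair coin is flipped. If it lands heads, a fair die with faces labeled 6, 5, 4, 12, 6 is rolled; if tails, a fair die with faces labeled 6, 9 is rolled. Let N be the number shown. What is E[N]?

141/20

E[N | heads] = (6+5+4+12+6)/5 = 33/5.
E[N | tails] = (6+9)/2 = 15/2.
By the law of total expectation,
E[N] = (1/2)·(33/5) + (1/2)·(15/2) = 141/20.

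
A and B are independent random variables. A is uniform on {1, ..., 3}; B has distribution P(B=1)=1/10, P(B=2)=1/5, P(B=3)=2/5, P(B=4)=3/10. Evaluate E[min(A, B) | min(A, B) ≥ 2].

P(min(A, B) ≥ 2) = 3/5.
Summing min(A,B)·P(x,y) over outcomes with min(A, B) ≥ 2 gives 43/30.
E[min(A, B) | min(A, B) ≥ 2] = (43/30) / (3/5) = 43/18.

43/18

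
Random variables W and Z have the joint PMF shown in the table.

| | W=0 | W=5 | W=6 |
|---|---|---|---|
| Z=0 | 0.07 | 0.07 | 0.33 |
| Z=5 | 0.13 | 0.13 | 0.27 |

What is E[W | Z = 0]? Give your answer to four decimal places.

4.9574

P(Z = 0) = 0.47.
Σ W·P over the event = 0·(0.07) + 5·(0.07) + 6·(0.33) = 2.33.
E[W | Z = 0] = (2.33) / (0.47) = 4.9574.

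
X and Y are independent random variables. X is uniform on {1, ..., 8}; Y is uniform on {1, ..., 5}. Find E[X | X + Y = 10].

13/2

P(X + Y = 10) = 1/10.
Summing X·P(x,y) over outcomes with X + Y = 10 gives 13/20.
E[X | X + Y = 10] = (13/20) / (1/10) = 13/2.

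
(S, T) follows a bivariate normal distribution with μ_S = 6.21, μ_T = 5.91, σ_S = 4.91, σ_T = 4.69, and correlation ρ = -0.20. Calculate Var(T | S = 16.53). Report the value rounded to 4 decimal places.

21.1163

For a bivariate normal, Var(T | S=x) = σ_T²(1 − ρ²).
Var(T | S=16.53) = (4.69)²·(1 − (-0.20)²) = 21.9961·0.96 = 21.1163.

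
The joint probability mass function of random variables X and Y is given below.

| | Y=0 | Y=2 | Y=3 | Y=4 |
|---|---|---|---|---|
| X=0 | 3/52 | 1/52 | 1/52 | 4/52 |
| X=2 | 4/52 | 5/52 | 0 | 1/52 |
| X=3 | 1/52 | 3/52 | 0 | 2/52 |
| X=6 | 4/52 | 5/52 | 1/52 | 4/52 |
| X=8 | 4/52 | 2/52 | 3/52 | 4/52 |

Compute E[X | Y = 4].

P(Y = 4) = 15/52.
Σ X·P over the event = 0·(4/52) + 2·(1/52) + 3·(2/52) + 6·(4/52) + 8·(4/52) = 16/13.
E[X | Y = 4] = (16/13) / (15/52) = 64/15.

64/15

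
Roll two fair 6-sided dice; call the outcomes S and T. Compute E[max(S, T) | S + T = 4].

8/3

Outcomes with S + T = 4: (1,3), (2,2), (3,1), each with probability 1/36.
E[max(S, T) | S + T = 4] = (3 + 2 + 3) / 3 = 8/3.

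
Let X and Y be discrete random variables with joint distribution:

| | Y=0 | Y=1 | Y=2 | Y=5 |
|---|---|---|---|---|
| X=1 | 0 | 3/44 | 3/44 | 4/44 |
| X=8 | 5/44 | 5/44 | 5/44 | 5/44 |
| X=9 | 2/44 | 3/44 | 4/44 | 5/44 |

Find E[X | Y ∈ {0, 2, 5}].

226/33

P(Y ∈ {0, 2, 5}) = 3/4.
Σ X·P over the event = 1·(3/44) + 1·(4/44) + 8·(5/44) + 8·(5/44) + 8·(5/44) + 9·(2/44) + 9·(4/44) + 9·(5/44) = 113/22.
E[X | Y ∈ {0, 2, 5}] = (113/22) / (3/4) = 226/33.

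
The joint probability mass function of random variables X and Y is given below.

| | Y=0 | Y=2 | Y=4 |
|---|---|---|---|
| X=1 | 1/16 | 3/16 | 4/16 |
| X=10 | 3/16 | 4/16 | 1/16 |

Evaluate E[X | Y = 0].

P(Y = 0) = 1/4.
Σ X·P over the event = 1·(1/16) + 10·(3/16) = 31/16.
E[X | Y = 0] = (31/16) / (1/4) = 31/4.

31/4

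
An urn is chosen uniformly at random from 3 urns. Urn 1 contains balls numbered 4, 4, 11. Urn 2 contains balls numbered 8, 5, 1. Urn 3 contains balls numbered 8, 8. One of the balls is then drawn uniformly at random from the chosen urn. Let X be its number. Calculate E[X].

19/3

E[X | urn 1] = (4+4+11)/3 = 19/3.
E[X | urn 2] = (8+5+1)/3 = 14/3.
E[X | urn 3] = (8+8)/2 = 8.
By the law of total expectation,
E[X] = (1/3)·(19/3) + (1/3)·(14/3) + (1/3)·(8) = 19/3.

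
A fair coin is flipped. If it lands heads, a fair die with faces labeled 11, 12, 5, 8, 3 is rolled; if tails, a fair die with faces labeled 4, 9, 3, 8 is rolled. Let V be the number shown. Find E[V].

E[V | heads] = (11+12+5+8+3)/5 = 39/5.
E[V | tails] = (4+9+3+8)/4 = 6.
By the law of total expectation,
E[V] = (1/2)·(39/5) + (1/2)·(6) = 69/10.

69/10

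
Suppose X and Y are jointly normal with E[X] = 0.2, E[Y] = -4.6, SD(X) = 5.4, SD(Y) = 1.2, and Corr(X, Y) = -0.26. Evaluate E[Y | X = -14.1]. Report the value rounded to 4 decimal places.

-3.7738

For a bivariate normal, E[Y | X=x] = μ_Y + ρ·(σ_Y/σ_X)·(x − μ_X).
E[Y | X=-14.1] = -4.6 + (-0.26)·(1.2/5.4)·(-14.1 − (0.2)) = -4.6 + (-0.057778)·(-14.3) = -3.7738.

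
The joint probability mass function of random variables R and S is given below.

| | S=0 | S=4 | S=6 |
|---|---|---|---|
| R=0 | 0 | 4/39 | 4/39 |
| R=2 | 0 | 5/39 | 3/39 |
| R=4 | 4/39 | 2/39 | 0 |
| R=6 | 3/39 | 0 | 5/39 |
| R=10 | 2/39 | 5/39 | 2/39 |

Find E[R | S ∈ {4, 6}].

62/15

P(S ∈ {4, 6}) = 10/13.
Σ R·P over the event = 0·(4/39) + 0·(4/39) + 2·(5/39) + 2·(3/39) + 4·(2/39) + 6·(5/39) + 10·(5/39) + 10·(2/39) = 124/39.
E[R | S ∈ {4, 6}] = (124/39) / (10/13) = 62/15.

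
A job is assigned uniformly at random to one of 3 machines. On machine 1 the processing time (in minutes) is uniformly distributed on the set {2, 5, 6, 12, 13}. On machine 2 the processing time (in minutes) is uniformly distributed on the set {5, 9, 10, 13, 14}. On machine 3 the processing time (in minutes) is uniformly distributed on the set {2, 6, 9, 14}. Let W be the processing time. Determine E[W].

511/60

E[W | machine 1] = (2+5+6+12+13)/5 = 38/5.
E[W | machine 2] = (5+9+10+13+14)/5 = 51/5.
E[W | machine 3] = (2+6+9+14)/4 = 31/4.
E[W] = (1/3)·(38/5) + (1/3)·(51/5) + (1/3)·(31/4) = 511/60.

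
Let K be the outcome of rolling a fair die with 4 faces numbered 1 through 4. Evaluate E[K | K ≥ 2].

3

Given K ≥ 2, K is equally likely to be any of {2, 3, 4}.
E[K | K ≥ 2] = (2 + 3 + 4) / 3 = 3.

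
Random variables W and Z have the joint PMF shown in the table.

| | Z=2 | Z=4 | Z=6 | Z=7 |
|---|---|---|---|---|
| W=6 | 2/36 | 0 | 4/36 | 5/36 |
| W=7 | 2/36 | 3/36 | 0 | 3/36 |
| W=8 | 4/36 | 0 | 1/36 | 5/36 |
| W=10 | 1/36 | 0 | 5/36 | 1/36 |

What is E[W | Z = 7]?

101/14

P(Z = 7) = 7/18.
Σ W·P over the event = 6·(5/36) + 7·(3/36) + 8·(5/36) + 10·(1/36) = 101/36.
E[W | Z = 7] = (101/36) / (7/18) = 101/14.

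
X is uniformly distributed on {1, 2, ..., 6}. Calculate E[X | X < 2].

Given X < 2, X is equally likely to be any of {1}.
E[X | X < 2] = (1) / 1 = 1.

1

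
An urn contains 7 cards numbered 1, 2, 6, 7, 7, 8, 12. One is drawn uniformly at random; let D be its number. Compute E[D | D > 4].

P(D > 4) = 5/7.
Σ over the event: 6·1/7 + 7·2/7 + 8·1/7 + 12·1/7 = 40/7.
E[D | D > 4] = (40/7) / (5/7) = 8.

8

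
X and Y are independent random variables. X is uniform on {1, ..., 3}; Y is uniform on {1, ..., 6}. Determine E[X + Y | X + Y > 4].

P(X + Y > 4) = 2/3.
Summing (X+Y)·P(x,y) over outcomes with X + Y > 4 gives 79/18.
E[X + Y | X + Y > 4] = (79/18) / (2/3) = 79/12.

79/12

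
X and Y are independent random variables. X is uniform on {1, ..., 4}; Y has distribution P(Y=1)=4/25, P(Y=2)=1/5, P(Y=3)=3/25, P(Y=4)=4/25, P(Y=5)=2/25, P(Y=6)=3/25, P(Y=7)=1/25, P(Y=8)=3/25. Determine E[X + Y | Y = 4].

13/2

P(Y = 4) = 4/25.
Summing (X+Y)·P(x,y) over outcomes with Y = 4 gives 26/25.
E[X + Y | Y = 4] = (26/25) / (4/25) = 13/2.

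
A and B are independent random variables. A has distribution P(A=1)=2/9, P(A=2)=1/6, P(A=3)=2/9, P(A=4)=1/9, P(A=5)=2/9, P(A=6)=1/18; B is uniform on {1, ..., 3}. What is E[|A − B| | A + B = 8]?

12/5

P(A + B = 8) = 5/54.
Summing |A−B|·P(x,y) over outcomes with A + B = 8 gives 2/9.
E[|A − B| | A + B = 8] = (2/9) / (5/54) = 12/5.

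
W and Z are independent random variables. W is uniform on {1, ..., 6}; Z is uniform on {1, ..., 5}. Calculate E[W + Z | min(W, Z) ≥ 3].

17/2

P(min(W, Z) ≥ 3) = 2/5.
Summing (W+Z)·P(x,y) over outcomes with min(W, Z) ≥ 3 gives 17/5.
E[W + Z | min(W, Z) ≥ 3] = (17/5) / (2/5) = 17/2.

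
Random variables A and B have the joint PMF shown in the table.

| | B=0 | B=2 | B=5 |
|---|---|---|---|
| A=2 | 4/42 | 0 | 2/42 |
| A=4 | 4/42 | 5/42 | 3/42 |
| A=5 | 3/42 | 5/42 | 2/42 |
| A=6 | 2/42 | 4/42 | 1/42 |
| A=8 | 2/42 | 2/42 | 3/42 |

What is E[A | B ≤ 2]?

152/31

P(B ≤ 2) = 31/42.
Summing A·P(A=x,B=y) over the conditioning event gives 76/21.
E[A | B ≤ 2] = (76/21) / (31/42) = 152/31.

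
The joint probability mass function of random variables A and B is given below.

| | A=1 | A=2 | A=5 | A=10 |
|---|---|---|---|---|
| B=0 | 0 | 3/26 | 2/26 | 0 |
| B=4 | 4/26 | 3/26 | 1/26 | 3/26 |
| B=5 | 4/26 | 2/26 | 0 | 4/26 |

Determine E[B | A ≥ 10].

P(A ≥ 10) = 7/26.
Σ B·P over the event = 4·(3/26) + 5·(4/26) = 16/13.
E[B | A ≥ 10] = (16/13) / (7/26) = 32/7.

32/7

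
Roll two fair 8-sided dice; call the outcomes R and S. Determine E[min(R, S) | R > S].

3

P(R > S) = 7/16.
Summing min(R,S)·P(x,y) over outcomes with R > S gives 21/16.
E[min(R, S) | R > S] = (21/16) / (7/16) = 3.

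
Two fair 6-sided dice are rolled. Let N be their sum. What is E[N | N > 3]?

P(N > 3) = 11/12.
E[N | N > 3] = (61/9) / (11/12) = 244/33.

244/33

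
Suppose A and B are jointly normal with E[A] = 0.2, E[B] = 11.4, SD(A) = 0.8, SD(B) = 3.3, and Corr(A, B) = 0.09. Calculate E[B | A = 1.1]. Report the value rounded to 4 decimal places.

For a bivariate normal, E[B | A=x] = μ_B + ρ·(σ_B/σ_A)·(x − μ_A).
E[B | A=1.1] = 11.4 + (0.09)·(3.3/0.8)·(1.1 − (0.2)) = 11.4 + (0.37125)·(0.9) = 11.7341.

11.7341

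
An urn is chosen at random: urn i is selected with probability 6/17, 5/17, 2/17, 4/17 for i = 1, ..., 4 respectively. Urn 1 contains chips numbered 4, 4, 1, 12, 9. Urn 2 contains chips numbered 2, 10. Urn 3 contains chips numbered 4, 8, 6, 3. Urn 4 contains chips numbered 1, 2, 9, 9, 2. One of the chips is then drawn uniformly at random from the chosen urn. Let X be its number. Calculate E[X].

E[X | urn 1] = (4+4+1+12+9)/5 = 6.
E[X | urn 2] = (2+10)/2 = 6.
E[X | urn 3] = (4+8+6+3)/4 = 21/4.
E[X | urn 4] = (1+2+9+9+2)/5 = 23/5.
E[X] = (6/17)·(6) + (5/17)·(6) + (2/17)·(21/4) + (4/17)·(23/5) = 949/170.

949/170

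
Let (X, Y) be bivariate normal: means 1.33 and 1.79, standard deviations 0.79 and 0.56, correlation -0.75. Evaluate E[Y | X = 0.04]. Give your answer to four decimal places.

2.4758

For a bivariate normal, E[Y | X=x] = μ_Y + ρ·(σ_Y/σ_X)·(x − μ_X).
E[Y | X=0.04] = 1.79 + (-0.75)·(0.56/0.79)·(0.04 − (1.33)) = 1.79 + (-0.53165)·(-1.29) = 2.4758.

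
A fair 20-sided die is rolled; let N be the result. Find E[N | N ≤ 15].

P(N ≤ 15) = 3/4.
E[N | N ≤ 15] = (6) / (3/4) = 8.

8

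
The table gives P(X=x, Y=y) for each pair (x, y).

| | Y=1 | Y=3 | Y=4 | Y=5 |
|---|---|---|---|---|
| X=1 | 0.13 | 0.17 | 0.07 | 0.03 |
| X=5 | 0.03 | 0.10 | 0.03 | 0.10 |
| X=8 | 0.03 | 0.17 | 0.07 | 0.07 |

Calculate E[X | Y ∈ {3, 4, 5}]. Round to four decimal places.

4.8148

P(Y ∈ {3, 4, 5}) = 0.81.
Summing X·P(X=x,Y=y) over the conditioning event gives 3.90.
E[X | Y ∈ {3, 4, 5}] = (3.90) / (0.81) = 4.8148.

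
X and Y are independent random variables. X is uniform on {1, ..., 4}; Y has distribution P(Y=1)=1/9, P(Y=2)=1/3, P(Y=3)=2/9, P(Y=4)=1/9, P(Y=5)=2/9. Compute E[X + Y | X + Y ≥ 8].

P(X + Y ≥ 8) = 5/36.
Summing (X+Y)·P(x,y) over outcomes with X + Y ≥ 8 gives 7/6.
E[X + Y | X + Y ≥ 8] = (7/6) / (5/36) = 42/5.

42/5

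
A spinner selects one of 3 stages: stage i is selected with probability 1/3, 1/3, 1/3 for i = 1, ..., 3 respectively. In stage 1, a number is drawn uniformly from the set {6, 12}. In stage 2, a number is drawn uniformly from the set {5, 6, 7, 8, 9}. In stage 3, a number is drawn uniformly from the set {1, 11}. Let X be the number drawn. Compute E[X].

22/3

E[X | stage 1] = (6+12)/2 = 9.
E[X | stage 2] = (5+6+7+8+9)/5 = 7.
E[X | stage 3] = (1+11)/2 = 6.
By the law of total expectation,
E[X] = (1/3)·(9) + (1/3)·(7) + (1/3)·(6) = 22/3.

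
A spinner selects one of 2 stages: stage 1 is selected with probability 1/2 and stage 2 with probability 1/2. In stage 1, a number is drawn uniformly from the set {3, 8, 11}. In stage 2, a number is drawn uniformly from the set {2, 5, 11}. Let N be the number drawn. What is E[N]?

E[N | stage 1] = (3+8+11)/3 = 22/3.
E[N | stage 2] = (2+5+11)/3 = 6.
E[N] = (1/2)·(22/3) + (1/2)·(6) = 20/3.

20/3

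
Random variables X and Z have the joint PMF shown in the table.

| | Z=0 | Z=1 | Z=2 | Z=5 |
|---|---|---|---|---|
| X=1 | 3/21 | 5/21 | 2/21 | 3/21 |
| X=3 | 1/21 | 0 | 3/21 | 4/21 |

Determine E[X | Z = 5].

15/7

P(Z = 5) = 1/3.
Σ X·P over the event = 1·(3/21) + 3·(4/21) = 5/7.
E[X | Z = 5] = (5/7) / (1/3) = 15/7.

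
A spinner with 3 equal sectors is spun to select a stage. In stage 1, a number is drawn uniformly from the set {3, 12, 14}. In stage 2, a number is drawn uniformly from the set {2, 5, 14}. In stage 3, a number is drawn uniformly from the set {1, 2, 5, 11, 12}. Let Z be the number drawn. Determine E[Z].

343/45

E[Z | stage 1] = (3+12+14)/3 = 29/3.
E[Z | stage 2] = (2+5+14)/3 = 7.
E[Z | stage 3] = (1+2+5+11+12)/5 = 31/5.
By the law of total expectation,
E[Z] = (1/3)·(29/3) + (1/3)·(7) + (1/3)·(31/5) = 343/45.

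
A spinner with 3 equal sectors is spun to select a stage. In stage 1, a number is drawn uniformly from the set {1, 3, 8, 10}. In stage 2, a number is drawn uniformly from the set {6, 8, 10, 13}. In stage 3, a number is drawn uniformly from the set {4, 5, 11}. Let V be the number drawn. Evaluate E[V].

E[V | stage 1] = (1+3+8+10)/4 = 11/2.
E[V | stage 2] = (6+8+10+13)/4 = 37/4.
E[V | stage 3] = (4+5+11)/3 = 20/3.
By the law of total expectation,
E[V] = (1/3)·(11/2) + (1/3)·(37/4) + (1/3)·(20/3) = 257/36.

257/36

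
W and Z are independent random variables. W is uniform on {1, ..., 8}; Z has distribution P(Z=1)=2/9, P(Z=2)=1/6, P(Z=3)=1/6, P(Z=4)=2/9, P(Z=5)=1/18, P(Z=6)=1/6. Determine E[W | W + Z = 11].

73/11

P(W + Z = 11) = 11/144.
Summing W·P(x,y) over outcomes with W + Z = 11 gives 73/144.
E[W | W + Z = 11] = (73/144) / (11/144) = 73/11.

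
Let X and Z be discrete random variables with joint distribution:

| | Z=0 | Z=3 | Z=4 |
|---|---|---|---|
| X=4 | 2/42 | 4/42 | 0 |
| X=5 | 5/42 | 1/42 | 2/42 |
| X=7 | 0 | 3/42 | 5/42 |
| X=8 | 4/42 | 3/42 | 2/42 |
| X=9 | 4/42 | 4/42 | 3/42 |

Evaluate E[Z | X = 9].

24/11

P(X = 9) = 11/42.
Summing Z·P(X=x,Z=y) over the conditioning event gives 4/7.
E[Z | X = 9] = (4/7) / (11/42) = 24/11.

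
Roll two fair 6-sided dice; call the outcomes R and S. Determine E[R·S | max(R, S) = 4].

Outcomes with max(R, S) = 4: (1,4), (2,4), (3,4), (4,1), (4,2), (4,3), (4,4), each with probability 1/36.
E[R·S | max(R, S) = 4] = (4 + 8 + 12 + 4 + 8 + 12 + 16) / 7 = 64/7.

64/7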